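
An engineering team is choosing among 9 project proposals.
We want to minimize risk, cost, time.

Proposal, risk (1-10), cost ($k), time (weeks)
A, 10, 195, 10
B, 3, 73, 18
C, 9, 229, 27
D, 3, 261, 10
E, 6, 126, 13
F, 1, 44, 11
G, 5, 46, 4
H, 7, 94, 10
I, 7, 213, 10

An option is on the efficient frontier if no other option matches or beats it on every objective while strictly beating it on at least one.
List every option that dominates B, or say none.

F: risk 1≤3, cost 44≤73, time 11≤18 — dominates B.
Others (A, C, D, E, G, H, I) are each worse than B on at least one objective.

F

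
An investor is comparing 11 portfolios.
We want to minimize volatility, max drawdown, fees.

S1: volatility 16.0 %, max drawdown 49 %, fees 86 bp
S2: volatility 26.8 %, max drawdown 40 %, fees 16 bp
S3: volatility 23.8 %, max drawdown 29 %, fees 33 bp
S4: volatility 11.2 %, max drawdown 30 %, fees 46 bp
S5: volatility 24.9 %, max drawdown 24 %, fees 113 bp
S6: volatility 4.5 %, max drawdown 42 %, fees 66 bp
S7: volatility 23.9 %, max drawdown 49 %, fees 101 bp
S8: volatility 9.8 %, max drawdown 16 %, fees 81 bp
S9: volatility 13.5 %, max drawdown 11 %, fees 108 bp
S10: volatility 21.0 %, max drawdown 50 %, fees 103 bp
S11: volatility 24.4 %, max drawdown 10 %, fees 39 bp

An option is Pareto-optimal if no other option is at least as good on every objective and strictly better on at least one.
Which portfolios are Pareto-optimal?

S2, S3, S4, S6, S8, S9, S11

S1: dominated by S4 (volatility 11.2≤16.0, max drawdown 30≤49, fees 46≤86).
S2: not dominated (best fees).
S3: not dominated.
S4: not dominated.
S5: dominated by S8 (volatility 9.8≤24.9, max drawdown 16≤24, fees 81≤113).
S6: not dominated (best volatility).
S7: dominated by S1 (volatility 16.0≤23.9, max drawdown 49≤49, fees 86≤101).
S8: not dominated.
S9: not dominated.
S10: dominated by S1 (volatility 16.0≤21.0, max drawdown 49≤50, fees 86≤103).
S11: not dominated (best max drawdown).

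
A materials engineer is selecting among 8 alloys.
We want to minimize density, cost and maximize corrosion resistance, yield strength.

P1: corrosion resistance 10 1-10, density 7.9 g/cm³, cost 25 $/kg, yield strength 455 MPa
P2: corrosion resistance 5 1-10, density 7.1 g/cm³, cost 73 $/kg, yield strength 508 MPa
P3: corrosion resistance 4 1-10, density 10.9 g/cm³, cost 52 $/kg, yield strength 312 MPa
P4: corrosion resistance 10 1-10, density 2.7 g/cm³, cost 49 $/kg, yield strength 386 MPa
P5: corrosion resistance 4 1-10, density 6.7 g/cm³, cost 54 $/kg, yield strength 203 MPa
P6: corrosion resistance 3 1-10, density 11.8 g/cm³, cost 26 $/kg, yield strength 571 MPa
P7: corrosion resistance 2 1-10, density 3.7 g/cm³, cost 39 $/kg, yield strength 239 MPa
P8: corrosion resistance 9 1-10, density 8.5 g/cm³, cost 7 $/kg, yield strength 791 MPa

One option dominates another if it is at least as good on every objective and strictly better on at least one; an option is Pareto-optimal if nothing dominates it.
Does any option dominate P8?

P1: worse on cost (25 vs 7).
P2: worse on corrosion resistance (5 vs 9).
P3: worse on corrosion resistance (4 vs 9).
P4: worse on cost (49 vs 7).
P5: worse on corrosion resistance (4 vs 9).
P6: worse on corrosion resistance (3 vs 9).
P7: worse on corrosion resistance (2 vs 9).
No option is at least as good as P8 on every objective and strictly better on one.

No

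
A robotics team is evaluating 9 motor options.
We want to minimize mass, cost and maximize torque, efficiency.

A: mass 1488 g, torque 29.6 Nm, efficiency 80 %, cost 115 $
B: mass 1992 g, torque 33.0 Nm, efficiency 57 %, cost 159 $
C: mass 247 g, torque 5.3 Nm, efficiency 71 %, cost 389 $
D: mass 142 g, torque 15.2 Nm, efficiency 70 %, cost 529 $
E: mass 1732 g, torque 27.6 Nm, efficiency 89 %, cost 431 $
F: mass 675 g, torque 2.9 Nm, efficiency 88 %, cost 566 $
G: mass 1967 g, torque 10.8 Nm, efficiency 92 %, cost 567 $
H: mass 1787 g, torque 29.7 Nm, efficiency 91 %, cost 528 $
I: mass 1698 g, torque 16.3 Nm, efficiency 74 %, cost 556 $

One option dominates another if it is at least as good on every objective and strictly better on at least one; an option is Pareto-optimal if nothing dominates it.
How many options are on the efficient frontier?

8

A: not dominated (best cost).
B: not dominated (best torque).
C: not dominated.
D: not dominated (best mass).
E: not dominated.
F: not dominated.
G: not dominated (best efficiency).
H: not dominated.
I: dominated by A (mass 1488≤1698, torque 29.6≥16.3, efficiency 80≥74, cost 115≤556).
Pareto-optimal: A, B, C, D, E, F, G, H → 8.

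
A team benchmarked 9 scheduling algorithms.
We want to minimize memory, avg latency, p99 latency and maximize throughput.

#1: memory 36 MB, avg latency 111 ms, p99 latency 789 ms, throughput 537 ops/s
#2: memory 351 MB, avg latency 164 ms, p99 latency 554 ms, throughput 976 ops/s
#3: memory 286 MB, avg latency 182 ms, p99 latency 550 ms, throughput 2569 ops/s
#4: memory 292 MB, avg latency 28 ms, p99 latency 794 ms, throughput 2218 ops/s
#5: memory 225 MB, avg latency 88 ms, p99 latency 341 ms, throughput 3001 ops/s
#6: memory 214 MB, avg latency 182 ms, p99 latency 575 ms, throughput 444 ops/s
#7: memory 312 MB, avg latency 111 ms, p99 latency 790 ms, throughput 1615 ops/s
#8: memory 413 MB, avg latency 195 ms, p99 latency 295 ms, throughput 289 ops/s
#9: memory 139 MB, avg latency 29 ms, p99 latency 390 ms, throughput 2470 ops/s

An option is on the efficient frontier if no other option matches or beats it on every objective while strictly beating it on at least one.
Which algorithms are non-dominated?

#1, #4, #5, #8, #9

#1: not dominated (best memory).
#2: dominated by #5 (memory 225≤351, avg latency 88≤164, p99 latency 341≤554, throughput 3001≥976).
#3: dominated by #5 (memory 225≤286, avg latency 88≤182, p99 latency 341≤550, throughput 3001≥2569).
#4: not dominated (best avg latency).
#5: not dominated (best throughput).
#6: dominated by #9 (memory 139≤214, avg latency 29≤182, p99 latency 390≤575, throughput 2470≥444).
#7: dominated by #5 (memory 225≤312, avg latency 88≤111, p99 latency 341≤790, throughput 3001≥1615).
#8: not dominated (best p99 latency).
#9: not dominated.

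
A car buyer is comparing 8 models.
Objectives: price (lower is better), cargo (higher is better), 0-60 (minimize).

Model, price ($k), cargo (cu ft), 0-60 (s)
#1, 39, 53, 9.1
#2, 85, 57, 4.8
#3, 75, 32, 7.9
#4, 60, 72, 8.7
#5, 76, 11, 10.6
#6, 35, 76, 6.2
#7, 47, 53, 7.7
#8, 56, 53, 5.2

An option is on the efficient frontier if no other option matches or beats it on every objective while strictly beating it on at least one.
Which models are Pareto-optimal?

#1: dominated by #6 (price 35≤39, cargo 76≥53, 0-60 6.2≤9.1).
#2: not dominated (best 0-60).
#3: dominated by #6 (price 35≤75, cargo 76≥32, 0-60 6.2≤7.9).
#4: dominated by #6 (price 35≤60, cargo 76≥72, 0-60 6.2≤8.7).
#5: dominated by #1 (price 39≤76, cargo 53≥11, 0-60 9.1≤10.6).
#6: not dominated (best price).
#7: dominated by #6 (price 35≤47, cargo 76≥53, 0-60 6.2≤7.7).
#8: not dominated.

#2, #6, #8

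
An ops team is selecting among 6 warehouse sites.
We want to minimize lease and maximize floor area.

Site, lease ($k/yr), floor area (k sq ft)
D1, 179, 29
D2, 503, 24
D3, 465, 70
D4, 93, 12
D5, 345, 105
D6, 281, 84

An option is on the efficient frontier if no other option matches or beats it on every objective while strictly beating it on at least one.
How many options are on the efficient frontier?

4

D1: not dominated.
D2: dominated by D1 (lease 179≤503, floor area 29≥24).
D3: dominated by D5 (lease 345≤465, floor area 105≥70).
D4: not dominated (best lease).
D5: not dominated (best floor area).
D6: not dominated.
Pareto-optimal: D1, D4, D5, D6 → 4.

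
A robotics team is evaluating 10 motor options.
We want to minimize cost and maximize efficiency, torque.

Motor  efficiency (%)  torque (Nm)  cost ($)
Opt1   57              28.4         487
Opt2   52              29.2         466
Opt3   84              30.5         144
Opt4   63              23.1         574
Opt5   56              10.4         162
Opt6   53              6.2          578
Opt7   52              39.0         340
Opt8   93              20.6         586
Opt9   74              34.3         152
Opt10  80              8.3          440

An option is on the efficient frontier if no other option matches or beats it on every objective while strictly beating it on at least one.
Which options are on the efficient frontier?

Opt1: dominated by Opt3 (efficiency 84≥57, torque 30.5≥28.4, cost 144≤487).
Opt2: dominated by Opt3 (efficiency 84≥52, torque 30.5≥29.2, cost 144≤466).
Opt3: not dominated (best cost).
Opt4: dominated by Opt3 (efficiency 84≥63, torque 30.5≥23.1, cost 144≤574).
Opt5: dominated by Opt3 (efficiency 84≥56, torque 30.5≥10.4, cost 144≤162).
Opt6: dominated by Opt1 (efficiency 57≥53, torque 28.4≥6.2, cost 487≤578).
Opt7: not dominated (best torque).
Opt8: not dominated (best efficiency).
Opt9: not dominated.
Opt10: dominated by Opt3 (efficiency 84≥80, torque 30.5≥8.3, cost 144≤440).

Opt3, Opt7, Opt8, Opt9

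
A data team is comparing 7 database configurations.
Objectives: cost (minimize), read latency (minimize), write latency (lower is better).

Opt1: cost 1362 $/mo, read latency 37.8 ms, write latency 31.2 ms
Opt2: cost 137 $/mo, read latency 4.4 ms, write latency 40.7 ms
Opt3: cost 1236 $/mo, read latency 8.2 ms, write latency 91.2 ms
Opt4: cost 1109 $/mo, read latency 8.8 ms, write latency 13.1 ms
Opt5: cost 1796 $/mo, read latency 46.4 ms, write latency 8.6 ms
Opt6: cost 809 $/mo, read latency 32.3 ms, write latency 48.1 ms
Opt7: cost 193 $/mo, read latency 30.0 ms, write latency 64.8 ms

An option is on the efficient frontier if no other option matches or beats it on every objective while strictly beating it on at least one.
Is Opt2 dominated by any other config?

No

Opt1: worse on cost (1362 vs 137).
Opt3: worse on cost (1236 vs 137).
Opt4: worse on cost (1109 vs 137).
Opt5: worse on cost (1796 vs 137).
Opt6: worse on cost (809 vs 137).
Opt7: worse on cost (193 vs 137).
No option is at least as good as Opt2 on every objective and strictly better on one.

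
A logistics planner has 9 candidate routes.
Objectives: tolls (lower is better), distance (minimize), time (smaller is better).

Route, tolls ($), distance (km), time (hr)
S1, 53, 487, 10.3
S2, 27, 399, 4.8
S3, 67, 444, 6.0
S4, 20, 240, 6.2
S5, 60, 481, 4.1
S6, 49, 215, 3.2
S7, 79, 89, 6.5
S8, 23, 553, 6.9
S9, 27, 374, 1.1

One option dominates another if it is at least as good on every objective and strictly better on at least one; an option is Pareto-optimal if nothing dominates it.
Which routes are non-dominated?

S4, S6, S7, S9

S1: dominated by S2 (tolls 27≤53, distance 399≤487, time 4.8≤10.3).
S2: dominated by S9 (tolls 27≤27, distance 374≤399, time 1.1≤4.8).
S3: dominated by S2 (tolls 27≤67, distance 399≤444, time 4.8≤6.0).
S4: not dominated (best tolls).
S5: dominated by S6 (tolls 49≤60, distance 215≤481, time 3.2≤4.1).
S6: not dominated.
S7: not dominated (best distance).
S8: dominated by S4 (tolls 20≤23, distance 240≤553, time 6.2≤6.9).
S9: not dominated (best time).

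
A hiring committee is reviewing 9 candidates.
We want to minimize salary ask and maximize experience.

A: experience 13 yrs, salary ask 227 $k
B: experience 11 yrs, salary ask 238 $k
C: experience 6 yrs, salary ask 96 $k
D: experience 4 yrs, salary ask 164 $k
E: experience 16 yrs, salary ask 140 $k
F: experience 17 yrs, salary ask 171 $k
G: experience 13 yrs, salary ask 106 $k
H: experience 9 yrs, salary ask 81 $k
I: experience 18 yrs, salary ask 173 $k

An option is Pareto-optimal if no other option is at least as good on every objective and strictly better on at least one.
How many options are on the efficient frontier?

5

A: dominated by E (experience 16≥13, salary ask 140≤227).
B: dominated by A (experience 13≥11, salary ask 227≤238).
C: dominated by H (experience 9≥6, salary ask 81≤96).
D: dominated by C (experience 6≥4, salary ask 96≤164).
E: not dominated.
F: not dominated.
G: not dominated.
H: not dominated (best salary ask).
I: not dominated (best experience).
Pareto-optimal: E, F, G, H, I → 5.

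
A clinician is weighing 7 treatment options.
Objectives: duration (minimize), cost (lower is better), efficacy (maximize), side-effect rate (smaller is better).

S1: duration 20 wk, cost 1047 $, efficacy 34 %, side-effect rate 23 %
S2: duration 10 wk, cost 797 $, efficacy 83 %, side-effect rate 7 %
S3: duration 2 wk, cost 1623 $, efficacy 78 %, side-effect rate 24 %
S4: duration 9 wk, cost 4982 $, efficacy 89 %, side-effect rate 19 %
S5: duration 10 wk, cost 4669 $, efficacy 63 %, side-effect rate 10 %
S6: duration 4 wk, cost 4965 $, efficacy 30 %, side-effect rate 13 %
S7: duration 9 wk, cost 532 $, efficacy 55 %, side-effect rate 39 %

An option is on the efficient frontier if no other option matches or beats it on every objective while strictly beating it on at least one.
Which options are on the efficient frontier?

S1: dominated by S2 (duration 10≤20, cost 797≤1047, efficacy 83≥34, side-effect rate 7≤23).
S2: not dominated (best side-effect rate).
S3: not dominated (best duration).
S4: not dominated (best efficacy).
S5: dominated by S2 (duration 10≤10, cost 797≤4669, efficacy 83≥63, side-effect rate 7≤10).
S6: not dominated.
S7: not dominated (best cost).

S2, S3, S4, S6, S7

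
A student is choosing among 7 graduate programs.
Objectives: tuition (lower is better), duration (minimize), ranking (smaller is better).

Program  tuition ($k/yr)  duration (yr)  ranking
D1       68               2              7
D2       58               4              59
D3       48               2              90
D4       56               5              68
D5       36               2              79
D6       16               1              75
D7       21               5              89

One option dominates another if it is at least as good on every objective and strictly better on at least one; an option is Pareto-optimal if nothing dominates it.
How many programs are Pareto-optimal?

4

D1: not dominated (best ranking).
D2: not dominated.
D3: dominated by D5 (tuition 36≤48, duration 2≤2, ranking 79≤90).
D4: not dominated.
D5: dominated by D6 (tuition 16≤36, duration 1≤2, ranking 75≤79).
D6: not dominated (best tuition).
D7: dominated by D6 (tuition 16≤21, duration 1≤5, ranking 75≤89).
Pareto-optimal: D1, D2, D4, D6 → 4.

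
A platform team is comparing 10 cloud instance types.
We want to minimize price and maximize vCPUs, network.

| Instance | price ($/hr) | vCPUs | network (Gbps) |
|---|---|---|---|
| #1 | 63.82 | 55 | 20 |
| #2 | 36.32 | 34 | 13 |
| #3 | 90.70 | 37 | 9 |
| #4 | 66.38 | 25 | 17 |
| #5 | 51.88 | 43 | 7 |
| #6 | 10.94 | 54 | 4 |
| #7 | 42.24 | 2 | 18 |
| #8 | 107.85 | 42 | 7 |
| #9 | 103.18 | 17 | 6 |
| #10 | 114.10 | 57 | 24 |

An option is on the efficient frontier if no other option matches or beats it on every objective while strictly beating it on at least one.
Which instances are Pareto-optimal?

#1: not dominated.
#2: not dominated.
#3: dominated by #1 (price 63.82≤90.70, vCPUs 55≥37, network 20≥9).
#4: dominated by #1 (price 63.82≤66.38, vCPUs 55≥25, network 20≥17).
#5: not dominated.
#6: not dominated (best price).
#7: not dominated.
#8: dominated by #1 (price 63.82≤107.85, vCPUs 55≥42, network 20≥7).
#9: dominated by #1 (price 63.82≤103.18, vCPUs 55≥17, network 20≥6).
#10: not dominated (best vCPUs).

#1, #2, #5, #6, #7, #10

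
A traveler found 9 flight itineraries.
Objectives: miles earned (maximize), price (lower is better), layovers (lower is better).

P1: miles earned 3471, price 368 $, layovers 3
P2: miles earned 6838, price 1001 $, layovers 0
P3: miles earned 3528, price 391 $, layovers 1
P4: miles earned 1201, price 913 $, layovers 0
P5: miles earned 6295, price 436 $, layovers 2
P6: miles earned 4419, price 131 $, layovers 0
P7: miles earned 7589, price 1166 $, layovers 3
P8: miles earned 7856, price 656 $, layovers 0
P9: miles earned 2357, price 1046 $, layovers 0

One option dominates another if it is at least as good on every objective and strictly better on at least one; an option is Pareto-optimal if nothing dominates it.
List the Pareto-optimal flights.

P1: dominated by P6 (miles earned 4419≥3471, price 131≤368, layovers 0≤3).
P2: dominated by P8 (miles earned 7856≥6838, price 656≤1001, layovers 0≤0).
P3: dominated by P6 (miles earned 4419≥3528, price 131≤391, layovers 0≤1).
P4: dominated by P6 (miles earned 4419≥1201, price 131≤913, layovers 0≤0).
P5: not dominated.
P6: not dominated (best price).
P7: dominated by P8 (miles earned 7856≥7589, price 656≤1166, layovers 0≤3).
P8: not dominated (best miles earned).
P9: dominated by P2 (miles earned 6838≥2357, price 1001≤1046, layovers 0≤0).

P5, P6, P8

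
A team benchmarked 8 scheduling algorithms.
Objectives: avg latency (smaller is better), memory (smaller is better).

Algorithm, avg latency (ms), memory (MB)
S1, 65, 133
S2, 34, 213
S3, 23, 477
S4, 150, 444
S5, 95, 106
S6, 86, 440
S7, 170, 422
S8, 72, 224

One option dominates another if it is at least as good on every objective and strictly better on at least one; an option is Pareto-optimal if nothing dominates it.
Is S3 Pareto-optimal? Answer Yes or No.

Yes

S1: worse on avg latency (65 vs 23).
S2: worse on avg latency (34 vs 23).
S4: worse on avg latency (150 vs 23).
S5: worse on avg latency (95 vs 23).
S6: worse on avg latency (86 vs 23).
S7: worse on avg latency (170 vs 23).
S8: worse on avg latency (72 vs 23).
No option is at least as good as S3 on every objective and strictly better on one.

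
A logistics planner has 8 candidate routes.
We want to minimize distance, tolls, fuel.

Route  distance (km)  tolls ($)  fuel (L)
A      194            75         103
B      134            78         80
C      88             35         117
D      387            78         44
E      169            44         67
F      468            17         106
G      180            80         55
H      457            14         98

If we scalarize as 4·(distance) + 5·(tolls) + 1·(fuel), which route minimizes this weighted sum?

A: 4·194 + 5·75 + 1·103 = 1254
B: 4·134 + 5·78 + 1·80 = 1006
C: 4·88 + 5·35 + 1·117 = 644
D: 4·387 + 5·78 + 1·44 = 1982
E: 4·169 + 5·44 + 1·67 = 963
F: 4·468 + 5·17 + 1·106 = 2063
G: 4·180 + 5·80 + 1·55 = 1175
H: 4·457 + 5·14 + 1·98 = 1996
Lowest: C at 644.

C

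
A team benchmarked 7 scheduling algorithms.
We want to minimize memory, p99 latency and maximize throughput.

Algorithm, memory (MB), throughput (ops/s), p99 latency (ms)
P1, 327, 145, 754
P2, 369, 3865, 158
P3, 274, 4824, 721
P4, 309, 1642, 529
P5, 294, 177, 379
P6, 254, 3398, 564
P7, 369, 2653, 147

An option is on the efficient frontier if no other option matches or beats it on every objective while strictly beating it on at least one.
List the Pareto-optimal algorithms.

P2, P3, P4, P5, P6, P7

P1: dominated by P3 (memory 274≤327, throughput 4824≥145, p99 latency 721≤754).
P2: not dominated.
P3: not dominated (best throughput).
P4: not dominated.
P5: not dominated.
P6: not dominated (best memory).
P7: not dominated (best p99 latency).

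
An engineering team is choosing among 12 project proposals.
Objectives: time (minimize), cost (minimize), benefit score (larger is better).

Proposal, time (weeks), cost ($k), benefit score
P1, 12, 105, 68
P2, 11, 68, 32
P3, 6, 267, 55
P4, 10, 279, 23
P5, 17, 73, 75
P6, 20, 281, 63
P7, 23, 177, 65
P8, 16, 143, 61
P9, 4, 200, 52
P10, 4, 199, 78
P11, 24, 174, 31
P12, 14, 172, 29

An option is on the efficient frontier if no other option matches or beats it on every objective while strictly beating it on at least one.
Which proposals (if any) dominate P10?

none

P1: worse on time (12 vs 4).
P2: worse on time (11 vs 4).
P3: worse on time (6 vs 4).
P4: worse on time (10 vs 4).
P5: worse on time (17 vs 4).
P6: worse on time (20 vs 4).
P7: worse on time (23 vs 4).
P8: worse on time (16 vs 4).
P9: worse on cost (200 vs 199).
P11: worse on time (24 vs 4).
P12: worse on time (14 vs 4).
No option dominates P10.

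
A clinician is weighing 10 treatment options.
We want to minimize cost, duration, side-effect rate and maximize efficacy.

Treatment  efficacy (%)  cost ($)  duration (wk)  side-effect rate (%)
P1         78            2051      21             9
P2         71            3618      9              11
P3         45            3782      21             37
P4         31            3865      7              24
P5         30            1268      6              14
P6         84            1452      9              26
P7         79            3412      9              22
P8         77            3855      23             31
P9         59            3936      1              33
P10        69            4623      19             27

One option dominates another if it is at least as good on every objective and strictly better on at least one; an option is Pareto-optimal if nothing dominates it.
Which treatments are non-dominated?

P1: not dominated (best side-effect rate).
P2: not dominated.
P3: dominated by P1 (efficacy 78≥45, cost 2051≤3782, duration 21≤21, side-effect rate 9≤37).
P4: not dominated.
P5: not dominated (best cost).
P6: not dominated (best efficacy).
P7: not dominated.
P8: dominated by P1 (efficacy 78≥77, cost 2051≤3855, duration 21≤23, side-effect rate 9≤31).
P9: not dominated (best duration).
P10: dominated by P2 (efficacy 71≥69, cost 3618≤4623, duration 9≤19, side-effect rate 11≤27).

P1, P2, P4, P5, P6, P7, P9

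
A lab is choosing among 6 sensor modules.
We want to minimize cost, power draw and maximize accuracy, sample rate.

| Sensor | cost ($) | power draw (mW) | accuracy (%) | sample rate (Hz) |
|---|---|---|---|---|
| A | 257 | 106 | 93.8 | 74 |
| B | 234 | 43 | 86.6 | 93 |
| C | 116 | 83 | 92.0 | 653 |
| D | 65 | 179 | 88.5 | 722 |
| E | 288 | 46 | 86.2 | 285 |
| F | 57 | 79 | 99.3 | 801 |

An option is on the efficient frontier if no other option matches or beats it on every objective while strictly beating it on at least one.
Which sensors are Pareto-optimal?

B, E, F

A: dominated by F (cost 57≤257, power draw 79≤106, accuracy 99.3≥93.8, sample rate 801≥74).
B: not dominated (best power draw).
C: dominated by F (cost 57≤116, power draw 79≤83, accuracy 99.3≥92.0, sample rate 801≥653).
D: dominated by F (cost 57≤65, power draw 79≤179, accuracy 99.3≥88.5, sample rate 801≥722).
E: not dominated.
F: not dominated (best cost).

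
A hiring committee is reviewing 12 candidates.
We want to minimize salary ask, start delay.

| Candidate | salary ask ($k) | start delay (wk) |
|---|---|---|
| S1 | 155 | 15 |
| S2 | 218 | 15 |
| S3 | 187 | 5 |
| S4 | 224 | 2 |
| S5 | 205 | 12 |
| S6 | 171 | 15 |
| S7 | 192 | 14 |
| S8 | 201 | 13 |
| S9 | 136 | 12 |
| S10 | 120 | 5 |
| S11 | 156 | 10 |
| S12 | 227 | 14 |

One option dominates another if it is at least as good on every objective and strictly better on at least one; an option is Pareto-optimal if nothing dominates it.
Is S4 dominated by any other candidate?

S1: worse on start delay (15 vs 2).
S2: worse on start delay (15 vs 2).
S3: worse on start delay (5 vs 2).
S5: worse on start delay (12 vs 2).
S6: worse on start delay (15 vs 2).
S7: worse on start delay (14 vs 2).
S8: worse on start delay (13 vs 2).
S9: worse on start delay (12 vs 2).
S10: worse on start delay (5 vs 2).
S11: worse on start delay (10 vs 2).
S12: worse on salary ask (227 vs 224).
No option is at least as good as S4 on every objective and strictly better on one.

No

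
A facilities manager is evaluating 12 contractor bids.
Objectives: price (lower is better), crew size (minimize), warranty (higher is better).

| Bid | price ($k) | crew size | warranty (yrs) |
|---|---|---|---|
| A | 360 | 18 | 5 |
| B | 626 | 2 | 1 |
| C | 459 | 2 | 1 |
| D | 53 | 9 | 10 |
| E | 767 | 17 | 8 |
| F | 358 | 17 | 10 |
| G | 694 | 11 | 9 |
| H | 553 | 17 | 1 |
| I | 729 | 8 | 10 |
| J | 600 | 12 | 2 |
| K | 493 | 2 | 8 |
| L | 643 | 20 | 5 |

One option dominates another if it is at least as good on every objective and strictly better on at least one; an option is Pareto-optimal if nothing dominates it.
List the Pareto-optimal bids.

A: dominated by D (price 53≤360, crew size 9≤18, warranty 10≥5).
B: dominated by C (price 459≤626, crew size 2≤2, warranty 1≥1).
C: not dominated.
D: not dominated (best price).
E: dominated by D (price 53≤767, crew size 9≤17, warranty 10≥8).
F: dominated by D (price 53≤358, crew size 9≤17, warranty 10≥10).
G: dominated by D (price 53≤694, crew size 9≤11, warranty 10≥9).
H: dominated by C (price 459≤553, crew size 2≤17, warranty 1≥1).
I: not dominated.
J: dominated by D (price 53≤600, crew size 9≤12, warranty 10≥2).
K: not dominated.
L: dominated by A (price 360≤643, crew size 18≤20, warranty 5≥5).

C, D, I, K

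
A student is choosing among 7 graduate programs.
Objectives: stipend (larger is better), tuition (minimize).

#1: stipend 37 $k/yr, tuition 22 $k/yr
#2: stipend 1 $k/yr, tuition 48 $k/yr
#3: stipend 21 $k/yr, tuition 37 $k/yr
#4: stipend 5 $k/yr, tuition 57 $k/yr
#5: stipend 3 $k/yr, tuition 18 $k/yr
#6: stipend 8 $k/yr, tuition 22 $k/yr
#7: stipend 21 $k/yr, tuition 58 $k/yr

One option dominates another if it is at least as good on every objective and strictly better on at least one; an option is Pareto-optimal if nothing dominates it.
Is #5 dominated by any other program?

No

#1: worse on tuition (22 vs 18).
#2: worse on stipend (1 vs 3).
#3: worse on tuition (37 vs 18).
#4: worse on tuition (57 vs 18).
#6: worse on tuition (22 vs 18).
#7: worse on tuition (58 vs 18).
No option is at least as good as #5 on every objective and strictly better on one.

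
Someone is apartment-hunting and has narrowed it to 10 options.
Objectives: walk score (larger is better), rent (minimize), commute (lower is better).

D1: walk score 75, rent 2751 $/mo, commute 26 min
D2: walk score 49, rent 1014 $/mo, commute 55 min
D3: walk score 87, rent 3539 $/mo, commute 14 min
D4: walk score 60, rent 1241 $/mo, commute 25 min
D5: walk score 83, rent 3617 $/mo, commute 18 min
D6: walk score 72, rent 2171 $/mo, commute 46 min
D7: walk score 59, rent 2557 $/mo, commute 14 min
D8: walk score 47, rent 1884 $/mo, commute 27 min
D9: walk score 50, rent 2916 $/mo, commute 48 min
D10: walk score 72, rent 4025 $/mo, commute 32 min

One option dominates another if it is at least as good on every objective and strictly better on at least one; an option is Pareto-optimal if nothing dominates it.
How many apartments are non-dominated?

6

D1: not dominated.
D2: not dominated (best rent).
D3: not dominated (best walk score).
D4: not dominated.
D5: dominated by D3 (walk score 87≥83, rent 3539≤3617, commute 14≤18).
D6: not dominated.
D7: not dominated.
D8: dominated by D4 (walk score 60≥47, rent 1241≤1884, commute 25≤27).
D9: dominated by D1 (walk score 75≥50, rent 2751≤2916, commute 26≤48).
D10: dominated by D1 (walk score 75≥72, rent 2751≤4025, commute 26≤32).
Pareto-optimal: D1, D2, D3, D4, D6, D7 → 6.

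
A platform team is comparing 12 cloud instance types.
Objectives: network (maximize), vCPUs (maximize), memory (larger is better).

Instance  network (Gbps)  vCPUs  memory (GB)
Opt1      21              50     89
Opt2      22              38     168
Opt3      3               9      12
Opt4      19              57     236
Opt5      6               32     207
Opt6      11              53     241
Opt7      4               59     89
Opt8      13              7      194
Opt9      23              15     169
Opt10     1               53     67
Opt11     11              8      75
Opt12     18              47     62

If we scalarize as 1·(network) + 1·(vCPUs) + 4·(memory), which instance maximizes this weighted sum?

Opt6

Opt1: 1·21 + 1·50 + 4·89 = 427
Opt2: 1·22 + 1·38 + 4·168 = 732
Opt3: 1·3 + 1·9 + 4·12 = 60
Opt4: 1·19 + 1·57 + 4·236 = 1020
Opt5: 1·6 + 1·32 + 4·207 = 866
Opt6: 1·11 + 1·53 + 4·241 = 1028
Opt7: 1·4 + 1·59 + 4·89 = 419
Opt8: 1·13 + 1·7 + 4·194 = 796
Opt9: 1·23 + 1·15 + 4·169 = 714
Opt10: 1·1 + 1·53 + 4·67 = 322
Opt11: 1·11 + 1·8 + 4·75 = 319
Opt12: 1·18 + 1·47 + 4·62 = 313
Highest: Opt6 at 1028.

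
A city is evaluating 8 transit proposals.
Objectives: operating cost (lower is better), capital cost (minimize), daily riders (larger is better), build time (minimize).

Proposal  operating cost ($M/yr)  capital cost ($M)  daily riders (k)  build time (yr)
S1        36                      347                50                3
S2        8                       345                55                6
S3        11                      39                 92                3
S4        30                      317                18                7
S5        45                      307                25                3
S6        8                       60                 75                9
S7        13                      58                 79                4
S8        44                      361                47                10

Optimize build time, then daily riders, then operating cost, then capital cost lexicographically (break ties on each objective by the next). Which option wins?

First minimize build time: best is 3, kept {S1, S3, S5}.
Then maximize daily riders: best is 92, kept {S3}.

S3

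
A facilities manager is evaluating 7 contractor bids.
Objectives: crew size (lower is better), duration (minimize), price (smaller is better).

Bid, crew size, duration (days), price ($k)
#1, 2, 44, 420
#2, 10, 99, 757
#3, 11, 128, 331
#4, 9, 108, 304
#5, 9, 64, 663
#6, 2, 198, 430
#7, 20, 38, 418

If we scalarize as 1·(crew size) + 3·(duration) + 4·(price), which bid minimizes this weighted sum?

#1: 1·2 + 3·44 + 4·420 = 1814
#2: 1·10 + 3·99 + 4·757 = 3335
#3: 1·11 + 3·128 + 4·331 = 1719
#4: 1·9 + 3·108 + 4·304 = 1549
#5: 1·9 + 3·64 + 4·663 = 2853
#6: 1·2 + 3·198 + 4·430 = 2316
#7: 1·20 + 3·38 + 4·418 = 1806
Lowest: #4 at 1549.

#4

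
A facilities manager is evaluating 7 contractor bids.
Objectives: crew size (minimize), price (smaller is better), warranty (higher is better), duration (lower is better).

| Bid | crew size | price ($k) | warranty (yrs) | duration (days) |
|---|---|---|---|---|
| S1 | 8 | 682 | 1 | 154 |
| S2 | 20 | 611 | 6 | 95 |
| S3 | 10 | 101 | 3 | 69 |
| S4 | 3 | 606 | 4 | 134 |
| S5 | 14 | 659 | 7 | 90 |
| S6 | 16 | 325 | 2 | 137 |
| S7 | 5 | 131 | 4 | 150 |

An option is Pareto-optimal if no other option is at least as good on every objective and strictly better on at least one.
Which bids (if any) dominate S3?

none

S1: worse on price (682 vs 101).
S2: worse on crew size (20 vs 10).
S4: worse on price (606 vs 101).
S5: worse on crew size (14 vs 10).
S6: worse on crew size (16 vs 10).
S7: worse on price (131 vs 101).
No option dominates S3.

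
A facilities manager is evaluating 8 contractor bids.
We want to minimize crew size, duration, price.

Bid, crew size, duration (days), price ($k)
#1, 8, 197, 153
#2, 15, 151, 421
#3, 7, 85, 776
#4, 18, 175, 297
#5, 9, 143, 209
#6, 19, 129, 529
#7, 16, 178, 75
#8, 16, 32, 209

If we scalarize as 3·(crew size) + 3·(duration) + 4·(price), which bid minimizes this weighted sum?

#1: 3·8 + 3·197 + 4·153 = 1227
#2: 3·15 + 3·151 + 4·421 = 2182
#3: 3·7 + 3·85 + 4·776 = 3380
#4: 3·18 + 3·175 + 4·297 = 1767
#5: 3·9 + 3·143 + 4·209 = 1292
#6: 3·19 + 3·129 + 4·529 = 2560
#7: 3·16 + 3·178 + 4·75 = 882
#8: 3·16 + 3·32 + 4·209 = 980
Lowest: #7 at 882.

#7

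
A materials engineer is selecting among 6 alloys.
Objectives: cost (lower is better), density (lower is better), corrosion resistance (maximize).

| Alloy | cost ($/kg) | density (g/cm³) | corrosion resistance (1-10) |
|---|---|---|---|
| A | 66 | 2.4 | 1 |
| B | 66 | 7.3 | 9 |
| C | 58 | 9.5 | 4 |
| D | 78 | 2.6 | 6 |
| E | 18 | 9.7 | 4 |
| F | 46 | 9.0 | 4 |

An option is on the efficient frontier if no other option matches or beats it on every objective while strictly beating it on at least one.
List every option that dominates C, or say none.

F: cost 46≤58, density 9.0≤9.5, corrosion resistance 4≥4 — dominates C.
Others (A, B, D, E) are each worse than C on at least one objective.

F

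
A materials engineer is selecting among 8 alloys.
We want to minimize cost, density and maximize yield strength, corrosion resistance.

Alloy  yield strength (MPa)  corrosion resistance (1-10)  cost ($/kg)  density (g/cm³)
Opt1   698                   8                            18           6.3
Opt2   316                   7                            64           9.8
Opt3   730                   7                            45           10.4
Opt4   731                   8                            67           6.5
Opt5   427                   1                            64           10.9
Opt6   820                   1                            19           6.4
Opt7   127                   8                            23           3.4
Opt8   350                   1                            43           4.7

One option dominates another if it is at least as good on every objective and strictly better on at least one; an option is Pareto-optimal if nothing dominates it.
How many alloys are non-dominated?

6

Opt1: not dominated (best cost).
Opt2: dominated by Opt1 (yield strength 698≥316, corrosion resistance 8≥7, cost 18≤64, density 6.3≤9.8).
Opt3: not dominated.
Opt4: not dominated.
Opt5: dominated by Opt1 (yield strength 698≥427, corrosion resistance 8≥1, cost 18≤64, density 6.3≤10.9).
Opt6: not dominated (best yield strength).
Opt7: not dominated (best density).
Opt8: not dominated.
Pareto-optimal: Opt1, Opt3, Opt4, Opt6, Opt7, Opt8 → 6.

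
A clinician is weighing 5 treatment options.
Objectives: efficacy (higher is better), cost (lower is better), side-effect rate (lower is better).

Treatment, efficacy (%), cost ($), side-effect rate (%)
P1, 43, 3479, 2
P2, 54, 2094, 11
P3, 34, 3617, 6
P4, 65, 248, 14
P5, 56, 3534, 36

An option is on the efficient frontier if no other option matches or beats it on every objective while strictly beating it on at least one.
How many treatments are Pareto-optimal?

P1: not dominated (best side-effect rate).
P2: not dominated.
P3: dominated by P1 (efficacy 43≥34, cost 3479≤3617, side-effect rate 2≤6).
P4: not dominated (best efficacy).
P5: dominated by P4 (efficacy 65≥56, cost 248≤3534, side-effect rate 14≤36).
Pareto-optimal: P1, P2, P4 → 3.

3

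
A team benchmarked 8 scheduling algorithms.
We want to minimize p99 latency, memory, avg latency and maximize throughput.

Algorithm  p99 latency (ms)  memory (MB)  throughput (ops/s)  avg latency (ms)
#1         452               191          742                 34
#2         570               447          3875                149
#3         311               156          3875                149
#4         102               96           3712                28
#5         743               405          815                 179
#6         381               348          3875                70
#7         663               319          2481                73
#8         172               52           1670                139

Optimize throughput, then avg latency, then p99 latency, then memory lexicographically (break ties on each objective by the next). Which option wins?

#6

First maximize throughput: best is 3875, kept {#2, #3, #6}.
Then minimize avg latency: best is 70, kept {#6}.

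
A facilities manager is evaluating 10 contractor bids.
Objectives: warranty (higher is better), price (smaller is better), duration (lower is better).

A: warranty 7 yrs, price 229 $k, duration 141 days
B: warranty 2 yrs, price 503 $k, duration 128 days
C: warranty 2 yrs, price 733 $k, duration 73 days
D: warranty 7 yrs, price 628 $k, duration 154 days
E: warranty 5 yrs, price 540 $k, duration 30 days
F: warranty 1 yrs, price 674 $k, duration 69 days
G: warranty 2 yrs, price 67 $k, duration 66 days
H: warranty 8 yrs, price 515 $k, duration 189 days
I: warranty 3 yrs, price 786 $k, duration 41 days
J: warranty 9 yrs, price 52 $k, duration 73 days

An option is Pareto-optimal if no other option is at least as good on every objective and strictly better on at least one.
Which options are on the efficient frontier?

A: dominated by J (warranty 9≥7, price 52≤229, duration 73≤141).
B: dominated by G (warranty 2≥2, price 67≤503, duration 66≤128).
C: dominated by E (warranty 5≥2, price 540≤733, duration 30≤73).
D: dominated by A (warranty 7≥7, price 229≤628, duration 141≤154).
E: not dominated (best duration).
F: dominated by E (warranty 5≥1, price 540≤674, duration 30≤69).
G: not dominated.
H: dominated by J (warranty 9≥8, price 52≤515, duration 73≤189).
I: dominated by E (warranty 5≥3, price 540≤786, duration 30≤41).
J: not dominated (best warranty).

E, G, J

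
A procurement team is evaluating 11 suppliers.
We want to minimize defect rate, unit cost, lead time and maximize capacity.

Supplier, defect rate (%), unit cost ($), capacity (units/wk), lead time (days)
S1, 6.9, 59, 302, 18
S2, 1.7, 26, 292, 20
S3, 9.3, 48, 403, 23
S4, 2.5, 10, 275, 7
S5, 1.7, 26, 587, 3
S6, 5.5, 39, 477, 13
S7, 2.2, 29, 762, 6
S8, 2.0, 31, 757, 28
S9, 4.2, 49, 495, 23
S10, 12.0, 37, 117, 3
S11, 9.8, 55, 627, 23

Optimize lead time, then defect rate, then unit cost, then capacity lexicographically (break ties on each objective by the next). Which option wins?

S5

First minimize lead time: best is 3, kept {S5, S10}.
Then minimize defect rate: best is 1.7, kept {S5}.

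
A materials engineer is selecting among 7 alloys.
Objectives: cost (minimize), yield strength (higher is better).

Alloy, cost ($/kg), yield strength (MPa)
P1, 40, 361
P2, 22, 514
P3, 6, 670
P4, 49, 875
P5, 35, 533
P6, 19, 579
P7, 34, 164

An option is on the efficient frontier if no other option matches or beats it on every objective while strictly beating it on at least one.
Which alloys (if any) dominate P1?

P2: cost 22≤40, yield strength 514≥361 — dominates P1.
P3: cost 6≤40, yield strength 670≥361 — dominates P1.
P5: cost 35≤40, yield strength 533≥361 — dominates P1.
P6: cost 19≤40, yield strength 579≥361 — dominates P1.
Others (P4, P7) are each worse than P1 on at least one objective.

P2, P3, P5, P6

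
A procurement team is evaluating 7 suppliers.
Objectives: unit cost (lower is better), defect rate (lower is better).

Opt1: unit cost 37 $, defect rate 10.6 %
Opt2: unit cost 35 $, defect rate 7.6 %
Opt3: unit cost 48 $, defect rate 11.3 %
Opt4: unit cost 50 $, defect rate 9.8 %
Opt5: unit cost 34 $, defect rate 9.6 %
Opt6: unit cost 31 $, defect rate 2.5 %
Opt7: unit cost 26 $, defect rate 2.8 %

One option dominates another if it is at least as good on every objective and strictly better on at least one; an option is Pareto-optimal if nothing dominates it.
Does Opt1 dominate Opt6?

Opt1 vs Opt6: Opt1 is worse on unit cost (37 vs 31), so it does not dominate Opt6.

No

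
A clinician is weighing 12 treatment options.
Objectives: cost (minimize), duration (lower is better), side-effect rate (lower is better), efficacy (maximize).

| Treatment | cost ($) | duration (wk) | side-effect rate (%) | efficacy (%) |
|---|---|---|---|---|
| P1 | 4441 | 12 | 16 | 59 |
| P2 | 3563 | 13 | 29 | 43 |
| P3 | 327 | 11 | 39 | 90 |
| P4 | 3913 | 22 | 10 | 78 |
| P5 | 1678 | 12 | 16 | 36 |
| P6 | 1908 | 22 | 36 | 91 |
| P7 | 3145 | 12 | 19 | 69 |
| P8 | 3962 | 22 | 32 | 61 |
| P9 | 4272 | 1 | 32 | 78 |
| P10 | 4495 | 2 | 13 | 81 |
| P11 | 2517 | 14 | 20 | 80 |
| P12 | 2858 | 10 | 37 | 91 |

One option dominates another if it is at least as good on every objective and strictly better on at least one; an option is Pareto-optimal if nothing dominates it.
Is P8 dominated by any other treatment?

P4 vs P8: cost 3913≤3962, duration 22≤22, side-effect rate 10≤32, efficacy 78≥61 — P4 is at least as good on every objective and strictly better on at least one, so P4 dominates P8.

Yes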